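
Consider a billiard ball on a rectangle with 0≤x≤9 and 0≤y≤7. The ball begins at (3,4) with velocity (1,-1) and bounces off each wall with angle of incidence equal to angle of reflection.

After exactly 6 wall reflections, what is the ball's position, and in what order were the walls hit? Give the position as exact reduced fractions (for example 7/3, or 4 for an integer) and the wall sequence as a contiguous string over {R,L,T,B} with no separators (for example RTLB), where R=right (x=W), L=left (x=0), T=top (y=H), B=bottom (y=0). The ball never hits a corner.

Final position: (9,6)
Wall sequence: BRTLBR

1. t=4 → B at (7,0); v=(1,1)
2. t=2 → R at (9,2); v=(-1,1)
3. t=5 → T at (4,7); v=(-1,-1)
4. t=4 → L at (0,3); v=(1,-1)
5. t=3 → B at (3,0); v=(1,1)
6. t=6 → R at (9,6); v=(-1,1)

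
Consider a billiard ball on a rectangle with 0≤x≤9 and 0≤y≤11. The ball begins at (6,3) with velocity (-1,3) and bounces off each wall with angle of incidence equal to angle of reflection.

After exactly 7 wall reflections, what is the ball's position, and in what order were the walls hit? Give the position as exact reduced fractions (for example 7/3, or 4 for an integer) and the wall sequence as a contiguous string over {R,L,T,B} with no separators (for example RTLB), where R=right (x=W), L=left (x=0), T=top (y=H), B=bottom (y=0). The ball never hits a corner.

1. t=8/3 → T at (10/3,11); v=(-1,-3)
2. t=10/3 → L at (0,1); v=(1,-3)
3. t=1/3 → B at (1/3,0); v=(1,3)
4. t=11/3 → T at (4,11); v=(1,-3)
5. t=11/3 → B at (23/3,0); v=(1,3)
6. t=4/3 → R at (9,4); v=(-1,3)
7. t=7/3 → T at (20/3,11); v=(-1,-3)

Final position: (20/3,11)
Wall sequence: TLBTBRT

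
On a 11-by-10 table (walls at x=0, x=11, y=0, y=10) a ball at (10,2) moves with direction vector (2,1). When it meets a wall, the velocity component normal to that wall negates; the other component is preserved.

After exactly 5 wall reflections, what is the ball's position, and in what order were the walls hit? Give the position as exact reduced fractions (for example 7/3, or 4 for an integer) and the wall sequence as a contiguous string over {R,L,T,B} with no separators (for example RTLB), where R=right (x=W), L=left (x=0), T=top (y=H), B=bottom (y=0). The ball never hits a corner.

1. t=1/2 → R at (11,5/2); v=(-2,1)
2. t=11/2 → L at (0,8); v=(2,1)
3. t=2 → T at (4,10); v=(2,-1)
4. t=7/2 → R at (11,13/2); v=(-2,-1)
5. t=11/2 → L at (0,1); v=(2,-1)

Final position: (0,1)
Wall sequence: RLTRL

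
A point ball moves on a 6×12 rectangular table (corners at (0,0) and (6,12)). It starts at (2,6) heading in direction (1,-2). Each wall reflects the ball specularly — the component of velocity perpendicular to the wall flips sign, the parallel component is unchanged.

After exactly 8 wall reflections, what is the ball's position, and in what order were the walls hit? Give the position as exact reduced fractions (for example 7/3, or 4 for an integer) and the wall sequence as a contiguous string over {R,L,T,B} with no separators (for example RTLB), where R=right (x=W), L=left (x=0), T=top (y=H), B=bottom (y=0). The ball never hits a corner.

1. t=3 → B at (5,0); v=(1,2)
2. t=1 → R at (6,2); v=(-1,2)
3. t=5 → T at (1,12); v=(-1,-2)
4. t=1 → L at (0,10); v=(1,-2)
5. t=5 → B at (5,0); v=(1,2)
6. t=1 → R at (6,2); v=(-1,2)
7. t=5 → T at (1,12); v=(-1,-2)
8. t=1 → L at (0,10); v=(1,-2)

Final position: (0,10)
Wall sequence: BRTLBRTL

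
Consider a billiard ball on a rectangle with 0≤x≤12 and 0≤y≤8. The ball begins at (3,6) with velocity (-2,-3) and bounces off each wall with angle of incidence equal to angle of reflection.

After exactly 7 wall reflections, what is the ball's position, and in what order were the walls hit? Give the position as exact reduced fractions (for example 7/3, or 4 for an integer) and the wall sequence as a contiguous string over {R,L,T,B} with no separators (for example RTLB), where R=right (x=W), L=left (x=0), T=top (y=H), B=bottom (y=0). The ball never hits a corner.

1. t=3/2 → L at (0,3/2); v=(2,-3)
2. t=1/2 → B at (1,0); v=(2,3)
3. t=8/3 → T at (19/3,8); v=(2,-3)
4. t=8/3 → B at (35/3,0); v=(2,3)
5. t=1/6 → R at (12,1/2); v=(-2,3)
6. t=5/2 → T at (7,8); v=(-2,-3)
7. t=8/3 → B at (5/3,0); v=(-2,3)

Final position: (5/3,0)
Wall sequence: LBTBRTB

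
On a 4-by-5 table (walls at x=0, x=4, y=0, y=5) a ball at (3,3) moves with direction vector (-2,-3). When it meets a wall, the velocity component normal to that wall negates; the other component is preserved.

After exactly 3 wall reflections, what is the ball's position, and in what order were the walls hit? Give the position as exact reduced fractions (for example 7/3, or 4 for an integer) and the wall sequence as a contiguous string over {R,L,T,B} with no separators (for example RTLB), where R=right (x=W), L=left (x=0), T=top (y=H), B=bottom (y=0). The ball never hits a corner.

Final position: (7/3,5)
Wall sequence: BLT

1. t=1 → B at (1,0); v=(-2,3)
2. t=1/2 → L at (0,3/2); v=(2,3)
3. t=7/6 → T at (7/3,5); v=(2,-3)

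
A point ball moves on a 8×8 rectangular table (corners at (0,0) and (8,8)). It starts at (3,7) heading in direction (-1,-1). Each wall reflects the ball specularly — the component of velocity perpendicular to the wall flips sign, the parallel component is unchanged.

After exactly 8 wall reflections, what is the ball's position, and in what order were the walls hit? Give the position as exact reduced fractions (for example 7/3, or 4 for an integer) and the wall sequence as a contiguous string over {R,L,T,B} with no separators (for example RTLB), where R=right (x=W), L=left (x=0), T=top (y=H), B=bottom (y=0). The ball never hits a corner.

1. t=3 → L at (0,4); v=(1,-1)
2. t=4 → B at (4,0); v=(1,1)
3. t=4 → R at (8,4); v=(-1,1)
4. t=4 → T at (4,8); v=(-1,-1)
5. t=4 → L at (0,4); v=(1,-1)
6. t=4 → B at (4,0); v=(1,1)
7. t=4 → R at (8,4); v=(-1,1)
8. t=4 → T at (4,8); v=(-1,-1)

Final position: (4,8)
Wall sequence: LBRTLBRT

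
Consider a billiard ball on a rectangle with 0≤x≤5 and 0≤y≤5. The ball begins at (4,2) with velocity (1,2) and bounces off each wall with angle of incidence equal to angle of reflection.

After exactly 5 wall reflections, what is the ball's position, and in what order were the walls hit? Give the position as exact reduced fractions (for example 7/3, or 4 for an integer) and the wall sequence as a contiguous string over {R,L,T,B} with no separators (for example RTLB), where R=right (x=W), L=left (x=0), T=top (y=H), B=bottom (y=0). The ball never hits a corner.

1. t=1 → R at (5,4); v=(-1,2)
2. t=1/2 → T at (9/2,5); v=(-1,-2)
3. t=5/2 → B at (2,0); v=(-1,2)
4. t=2 → L at (0,4); v=(1,2)
5. t=1/2 → T at (1/2,5); v=(1,-2)

Final position: (1/2,5)
Wall sequence: RTBLT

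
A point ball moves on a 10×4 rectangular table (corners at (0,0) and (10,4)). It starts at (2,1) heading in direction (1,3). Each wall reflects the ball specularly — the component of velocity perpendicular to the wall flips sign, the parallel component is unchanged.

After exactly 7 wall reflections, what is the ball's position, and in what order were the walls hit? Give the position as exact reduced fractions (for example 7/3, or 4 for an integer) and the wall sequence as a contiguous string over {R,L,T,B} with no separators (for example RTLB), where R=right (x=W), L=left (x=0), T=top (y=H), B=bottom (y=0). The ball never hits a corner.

1. t=1 → T at (3,4); v=(1,-3)
2. t=4/3 → B at (13/3,0); v=(1,3)
3. t=4/3 → T at (17/3,4); v=(1,-3)
4. t=4/3 → B at (7,0); v=(1,3)
5. t=4/3 → T at (25/3,4); v=(1,-3)
6. t=4/3 → B at (29/3,0); v=(1,3)
7. t=1/3 → R at (10,1); v=(-1,3)

Final position: (10,1)
Wall sequence: TBTBTBR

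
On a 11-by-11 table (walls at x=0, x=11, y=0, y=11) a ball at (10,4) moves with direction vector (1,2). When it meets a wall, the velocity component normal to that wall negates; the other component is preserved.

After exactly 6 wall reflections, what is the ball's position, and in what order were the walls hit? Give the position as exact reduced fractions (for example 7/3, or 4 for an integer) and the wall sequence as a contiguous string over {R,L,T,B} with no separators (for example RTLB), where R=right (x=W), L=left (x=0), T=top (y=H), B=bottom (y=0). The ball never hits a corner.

Final position: (8,0)
Wall sequence: RTBLTB

1. t=1 → R at (11,6); v=(-1,2)
2. t=5/2 → T at (17/2,11); v=(-1,-2)
3. t=11/2 → B at (3,0); v=(-1,2)
4. t=3 → L at (0,6); v=(1,2)
5. t=5/2 → T at (5/2,11); v=(1,-2)
6. t=11/2 → B at (8,0); v=(1,2)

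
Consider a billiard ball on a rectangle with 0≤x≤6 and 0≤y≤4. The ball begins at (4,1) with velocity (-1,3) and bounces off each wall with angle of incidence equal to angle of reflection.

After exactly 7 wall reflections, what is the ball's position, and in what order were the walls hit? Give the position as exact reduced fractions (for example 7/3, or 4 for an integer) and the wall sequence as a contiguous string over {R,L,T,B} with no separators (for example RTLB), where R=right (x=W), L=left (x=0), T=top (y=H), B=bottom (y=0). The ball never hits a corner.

Final position: (11/3,0)
Wall sequence: TBTLBTB

1. t=1 → T at (3,4); v=(-1,-3)
2. t=4/3 → B at (5/3,0); v=(-1,3)
3. t=4/3 → T at (1/3,4); v=(-1,-3)
4. t=1/3 → L at (0,3); v=(1,-3)
5. t=1 → B at (1,0); v=(1,3)
6. t=4/3 → T at (7/3,4); v=(1,-3)
7. t=4/3 → B at (11/3,0); v=(1,3)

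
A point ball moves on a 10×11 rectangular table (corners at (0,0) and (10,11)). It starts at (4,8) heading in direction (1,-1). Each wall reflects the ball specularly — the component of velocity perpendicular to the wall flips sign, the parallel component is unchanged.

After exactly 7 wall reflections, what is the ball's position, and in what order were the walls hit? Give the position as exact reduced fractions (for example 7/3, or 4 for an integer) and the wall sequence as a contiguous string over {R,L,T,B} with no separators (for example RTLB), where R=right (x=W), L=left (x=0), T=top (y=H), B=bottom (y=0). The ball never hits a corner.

Final position: (0,6)
Wall sequence: RBLTRBL

1. t=6 → R at (10,2); v=(-1,-1)
2. t=2 → B at (8,0); v=(-1,1)
3. t=8 → L at (0,8); v=(1,1)
4. t=3 → T at (3,11); v=(1,-1)
5. t=7 → R at (10,4); v=(-1,-1)
6. t=4 → B at (6,0); v=(-1,1)
7. t=6 → L at (0,6); v=(1,1)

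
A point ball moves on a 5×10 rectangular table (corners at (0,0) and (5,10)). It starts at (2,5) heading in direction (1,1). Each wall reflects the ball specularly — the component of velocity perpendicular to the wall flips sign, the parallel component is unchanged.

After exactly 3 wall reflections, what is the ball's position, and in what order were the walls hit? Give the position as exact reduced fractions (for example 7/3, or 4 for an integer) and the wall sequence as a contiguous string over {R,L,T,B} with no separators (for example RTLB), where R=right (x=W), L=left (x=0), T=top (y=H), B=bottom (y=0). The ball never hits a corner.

1. t=3 → R at (5,8); v=(-1,1)
2. t=2 → T at (3,10); v=(-1,-1)
3. t=3 → L at (0,7); v=(1,-1)

Final position: (0,7)
Wall sequence: RTL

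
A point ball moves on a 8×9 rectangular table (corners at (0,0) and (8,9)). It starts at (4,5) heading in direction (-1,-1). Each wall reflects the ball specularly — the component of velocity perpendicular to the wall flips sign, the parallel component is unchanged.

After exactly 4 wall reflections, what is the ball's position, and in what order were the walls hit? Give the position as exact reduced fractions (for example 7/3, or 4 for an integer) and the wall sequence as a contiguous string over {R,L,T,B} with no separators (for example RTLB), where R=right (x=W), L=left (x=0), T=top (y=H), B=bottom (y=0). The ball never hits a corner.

1. t=4 → L at (0,1); v=(1,-1)
2. t=1 → B at (1,0); v=(1,1)
3. t=7 → R at (8,7); v=(-1,1)
4. t=2 → T at (6,9); v=(-1,-1)

Final position: (6,9)
Wall sequence: LBRT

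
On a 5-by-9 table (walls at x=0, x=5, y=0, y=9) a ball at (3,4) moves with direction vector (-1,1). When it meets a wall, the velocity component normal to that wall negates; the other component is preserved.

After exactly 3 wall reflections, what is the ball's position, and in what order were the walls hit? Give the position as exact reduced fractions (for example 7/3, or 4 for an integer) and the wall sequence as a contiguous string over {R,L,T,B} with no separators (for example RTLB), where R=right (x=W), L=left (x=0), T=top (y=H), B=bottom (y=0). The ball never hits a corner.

1. t=3 → L at (0,7); v=(1,1)
2. t=2 → T at (2,9); v=(1,-1)
3. t=3 → R at (5,6); v=(-1,-1)

Final position: (5,6)
Wall sequence: LTR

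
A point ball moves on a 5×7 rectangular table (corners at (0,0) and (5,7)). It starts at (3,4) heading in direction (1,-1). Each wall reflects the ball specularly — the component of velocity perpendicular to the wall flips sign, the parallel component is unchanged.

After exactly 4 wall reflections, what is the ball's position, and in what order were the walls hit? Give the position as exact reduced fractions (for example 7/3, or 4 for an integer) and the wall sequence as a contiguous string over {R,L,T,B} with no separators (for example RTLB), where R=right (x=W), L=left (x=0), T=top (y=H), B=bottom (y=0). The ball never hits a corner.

1. t=2 → R at (5,2); v=(-1,-1)
2. t=2 → B at (3,0); v=(-1,1)
3. t=3 → L at (0,3); v=(1,1)
4. t=4 → T at (4,7); v=(1,-1)

Final position: (4,7)
Wall sequence: RBLT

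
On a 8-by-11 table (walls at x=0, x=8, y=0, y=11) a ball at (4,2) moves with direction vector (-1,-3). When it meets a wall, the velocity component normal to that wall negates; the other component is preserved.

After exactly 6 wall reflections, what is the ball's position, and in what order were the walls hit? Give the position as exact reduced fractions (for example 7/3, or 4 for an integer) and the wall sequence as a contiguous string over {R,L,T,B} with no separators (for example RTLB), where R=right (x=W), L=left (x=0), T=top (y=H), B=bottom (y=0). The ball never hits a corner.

1. t=2/3 → B at (10/3,0); v=(-1,3)
2. t=10/3 → L at (0,10); v=(1,3)
3. t=1/3 → T at (1/3,11); v=(1,-3)
4. t=11/3 → B at (4,0); v=(1,3)
5. t=11/3 → T at (23/3,11); v=(1,-3)
6. t=1/3 → R at (8,10); v=(-1,-3)

Final position: (8,10)
Wall sequence: BLTBTR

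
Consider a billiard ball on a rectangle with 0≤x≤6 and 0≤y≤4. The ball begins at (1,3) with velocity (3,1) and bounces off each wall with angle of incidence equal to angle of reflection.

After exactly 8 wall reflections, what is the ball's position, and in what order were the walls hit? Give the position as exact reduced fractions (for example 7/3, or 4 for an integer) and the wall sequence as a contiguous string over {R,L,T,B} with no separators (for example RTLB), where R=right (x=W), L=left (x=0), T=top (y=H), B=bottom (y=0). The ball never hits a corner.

Final position: (6,10/3)
Wall sequence: TRLBRLTR

1. t=1 → T at (4,4); v=(3,-1)
2. t=2/3 → R at (6,10/3); v=(-3,-1)
3. t=2 → L at (0,4/3); v=(3,-1)
4. t=4/3 → B at (4,0); v=(3,1)
5. t=2/3 → R at (6,2/3); v=(-3,1)
6. t=2 → L at (0,8/3); v=(3,1)
7. t=4/3 → T at (4,4); v=(3,-1)
8. t=2/3 → R at (6,10/3); v=(-3,-1)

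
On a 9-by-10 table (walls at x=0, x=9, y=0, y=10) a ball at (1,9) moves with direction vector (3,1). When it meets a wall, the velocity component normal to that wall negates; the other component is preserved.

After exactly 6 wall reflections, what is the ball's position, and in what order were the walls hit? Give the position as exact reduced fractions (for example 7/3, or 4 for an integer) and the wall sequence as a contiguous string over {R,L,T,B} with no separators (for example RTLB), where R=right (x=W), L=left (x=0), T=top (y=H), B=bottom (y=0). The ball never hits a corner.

1. t=1 → T at (4,10); v=(3,-1)
2. t=5/3 → R at (9,25/3); v=(-3,-1)
3. t=3 → L at (0,16/3); v=(3,-1)
4. t=3 → R at (9,7/3); v=(-3,-1)
5. t=7/3 → B at (2,0); v=(-3,1)
6. t=2/3 → L at (0,2/3); v=(3,1)

Final position: (0,2/3)
Wall sequence: TRLRBL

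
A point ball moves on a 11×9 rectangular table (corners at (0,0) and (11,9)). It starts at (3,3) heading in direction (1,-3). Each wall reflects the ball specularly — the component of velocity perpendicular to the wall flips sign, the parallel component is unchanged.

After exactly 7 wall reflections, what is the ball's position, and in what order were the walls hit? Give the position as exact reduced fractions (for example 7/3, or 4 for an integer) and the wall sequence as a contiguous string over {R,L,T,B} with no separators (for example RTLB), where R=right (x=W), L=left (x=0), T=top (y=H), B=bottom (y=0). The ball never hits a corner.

1. t=1 → B at (4,0); v=(1,3)
2. t=3 → T at (7,9); v=(1,-3)
3. t=3 → B at (10,0); v=(1,3)
4. t=1 → R at (11,3); v=(-1,3)
5. t=2 → T at (9,9); v=(-1,-3)
6. t=3 → B at (6,0); v=(-1,3)
7. t=3 → T at (3,9); v=(-1,-3)

Final position: (3,9)
Wall sequence: BTBRTBT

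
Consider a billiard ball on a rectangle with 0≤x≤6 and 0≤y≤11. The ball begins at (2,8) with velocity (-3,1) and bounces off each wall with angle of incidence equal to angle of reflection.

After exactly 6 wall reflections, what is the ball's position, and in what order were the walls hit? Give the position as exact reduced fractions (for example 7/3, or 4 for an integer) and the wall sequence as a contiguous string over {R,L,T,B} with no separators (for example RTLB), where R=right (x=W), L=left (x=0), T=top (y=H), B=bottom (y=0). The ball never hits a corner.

1. t=2/3 → L at (0,26/3); v=(3,1)
2. t=2 → R at (6,32/3); v=(-3,1)
3. t=1/3 → T at (5,11); v=(-3,-1)
4. t=5/3 → L at (0,28/3); v=(3,-1)
5. t=2 → R at (6,22/3); v=(-3,-1)
6. t=2 → L at (0,16/3); v=(3,-1)

Final position: (0,16/3)
Wall sequence: LRTLRL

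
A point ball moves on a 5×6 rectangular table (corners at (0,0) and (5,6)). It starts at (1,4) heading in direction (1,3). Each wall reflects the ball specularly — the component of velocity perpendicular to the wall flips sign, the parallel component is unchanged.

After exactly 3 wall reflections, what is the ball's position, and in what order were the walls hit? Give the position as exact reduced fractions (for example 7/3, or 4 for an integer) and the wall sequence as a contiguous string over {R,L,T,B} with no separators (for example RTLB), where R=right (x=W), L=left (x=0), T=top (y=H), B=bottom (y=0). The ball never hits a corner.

Final position: (5,4)
Wall sequence: TBR

1. t=2/3 → T at (5/3,6); v=(1,-3)
2. t=2 → B at (11/3,0); v=(1,3)
3. t=4/3 → R at (5,4); v=(-1,3)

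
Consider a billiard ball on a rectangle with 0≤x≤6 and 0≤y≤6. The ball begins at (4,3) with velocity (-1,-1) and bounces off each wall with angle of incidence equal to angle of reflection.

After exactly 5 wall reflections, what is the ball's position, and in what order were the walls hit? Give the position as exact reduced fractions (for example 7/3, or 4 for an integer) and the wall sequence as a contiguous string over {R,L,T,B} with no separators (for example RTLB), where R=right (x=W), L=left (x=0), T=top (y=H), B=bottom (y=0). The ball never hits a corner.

1. t=3 → B at (1,0); v=(-1,1)
2. t=1 → L at (0,1); v=(1,1)
3. t=5 → T at (5,6); v=(1,-1)
4. t=1 → R at (6,5); v=(-1,-1)
5. t=5 → B at (1,0); v=(-1,1)

Final position: (1,0)
Wall sequence: BLTRB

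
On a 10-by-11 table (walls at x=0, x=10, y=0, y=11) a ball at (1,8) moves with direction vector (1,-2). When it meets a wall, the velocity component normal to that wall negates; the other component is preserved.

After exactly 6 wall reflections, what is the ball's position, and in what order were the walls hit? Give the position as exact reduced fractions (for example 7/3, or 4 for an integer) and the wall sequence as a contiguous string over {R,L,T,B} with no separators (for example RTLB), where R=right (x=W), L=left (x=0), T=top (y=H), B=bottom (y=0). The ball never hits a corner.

Final position: (3/2,11)
Wall sequence: BRTBLT

1. t=4 → B at (5,0); v=(1,2)
2. t=5 → R at (10,10); v=(-1,2)
3. t=1/2 → T at (19/2,11); v=(-1,-2)
4. t=11/2 → B at (4,0); v=(-1,2)
5. t=4 → L at (0,8); v=(1,2)
6. t=3/2 → T at (3/2,11); v=(1,-2)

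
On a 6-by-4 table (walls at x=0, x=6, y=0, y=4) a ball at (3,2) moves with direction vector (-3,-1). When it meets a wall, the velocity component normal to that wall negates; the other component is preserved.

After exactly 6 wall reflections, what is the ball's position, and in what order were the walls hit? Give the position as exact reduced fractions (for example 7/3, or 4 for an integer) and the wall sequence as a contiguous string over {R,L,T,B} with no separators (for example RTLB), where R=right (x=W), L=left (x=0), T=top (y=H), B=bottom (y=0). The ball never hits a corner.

1. t=1 → L at (0,1); v=(3,-1)
2. t=1 → B at (3,0); v=(3,1)
3. t=1 → R at (6,1); v=(-3,1)
4. t=2 → L at (0,3); v=(3,1)
5. t=1 → T at (3,4); v=(3,-1)
6. t=1 → R at (6,3); v=(-3,-1)

Final position: (6,3)
Wall sequence: LBRLTR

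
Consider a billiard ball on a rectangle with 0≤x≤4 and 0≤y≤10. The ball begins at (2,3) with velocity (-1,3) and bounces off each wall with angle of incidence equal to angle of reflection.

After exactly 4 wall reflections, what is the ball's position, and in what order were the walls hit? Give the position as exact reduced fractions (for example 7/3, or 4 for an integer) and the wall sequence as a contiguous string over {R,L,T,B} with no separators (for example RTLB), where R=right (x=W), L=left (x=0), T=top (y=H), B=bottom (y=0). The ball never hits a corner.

Final position: (4,1)
Wall sequence: LTBR

1. t=2 → L at (0,9); v=(1,3)
2. t=1/3 → T at (1/3,10); v=(1,-3)
3. t=10/3 → B at (11/3,0); v=(1,3)
4. t=1/3 → R at (4,1); v=(-1,3)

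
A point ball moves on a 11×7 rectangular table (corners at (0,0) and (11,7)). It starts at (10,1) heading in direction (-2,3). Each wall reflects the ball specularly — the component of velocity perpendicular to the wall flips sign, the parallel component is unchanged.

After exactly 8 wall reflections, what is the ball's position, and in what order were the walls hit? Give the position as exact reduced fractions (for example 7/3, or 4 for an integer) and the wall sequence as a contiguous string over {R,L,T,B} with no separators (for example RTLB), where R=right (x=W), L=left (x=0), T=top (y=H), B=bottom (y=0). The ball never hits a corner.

Final position: (14/3,0)
Wall sequence: TBLTBRTB

1. t=2 → T at (6,7); v=(-2,-3)
2. t=7/3 → B at (4/3,0); v=(-2,3)
3. t=2/3 → L at (0,2); v=(2,3)
4. t=5/3 → T at (10/3,7); v=(2,-3)
5. t=7/3 → B at (8,0); v=(2,3)
6. t=3/2 → R at (11,9/2); v=(-2,3)
7. t=5/6 → T at (28/3,7); v=(-2,-3)
8. t=7/3 → B at (14/3,0); v=(-2,3)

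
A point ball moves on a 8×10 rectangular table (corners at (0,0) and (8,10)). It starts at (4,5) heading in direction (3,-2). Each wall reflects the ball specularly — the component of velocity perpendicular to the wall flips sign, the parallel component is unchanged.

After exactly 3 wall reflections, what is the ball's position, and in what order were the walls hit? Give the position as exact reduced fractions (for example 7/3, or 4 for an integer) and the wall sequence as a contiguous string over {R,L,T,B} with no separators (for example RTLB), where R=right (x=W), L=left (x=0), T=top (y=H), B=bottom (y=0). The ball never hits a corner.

1. t=4/3 → R at (8,7/3); v=(-3,-2)
2. t=7/6 → B at (9/2,0); v=(-3,2)
3. t=3/2 → L at (0,3); v=(3,2)

Final position: (0,3)
Wall sequence: RBL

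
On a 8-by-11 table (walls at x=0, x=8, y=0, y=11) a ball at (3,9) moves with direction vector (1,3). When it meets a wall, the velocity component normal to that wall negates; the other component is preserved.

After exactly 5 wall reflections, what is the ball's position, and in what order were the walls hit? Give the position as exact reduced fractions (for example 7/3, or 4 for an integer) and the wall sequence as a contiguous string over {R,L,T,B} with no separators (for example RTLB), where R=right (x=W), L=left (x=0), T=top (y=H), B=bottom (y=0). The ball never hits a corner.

1. t=2/3 → T at (11/3,11); v=(1,-3)
2. t=11/3 → B at (22/3,0); v=(1,3)
3. t=2/3 → R at (8,2); v=(-1,3)
4. t=3 → T at (5,11); v=(-1,-3)
5. t=11/3 → B at (4/3,0); v=(-1,3)

Final position: (4/3,0)
Wall sequence: TBRTB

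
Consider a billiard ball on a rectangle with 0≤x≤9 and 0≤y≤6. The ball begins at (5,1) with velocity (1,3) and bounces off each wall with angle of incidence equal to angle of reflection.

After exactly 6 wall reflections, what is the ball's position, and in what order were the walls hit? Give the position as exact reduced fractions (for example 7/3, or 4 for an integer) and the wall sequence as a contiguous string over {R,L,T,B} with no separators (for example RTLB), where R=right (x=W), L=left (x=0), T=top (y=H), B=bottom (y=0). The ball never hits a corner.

1. t=5/3 → T at (20/3,6); v=(1,-3)
2. t=2 → B at (26/3,0); v=(1,3)
3. t=1/3 → R at (9,1); v=(-1,3)
4. t=5/3 → T at (22/3,6); v=(-1,-3)
5. t=2 → B at (16/3,0); v=(-1,3)
6. t=2 → T at (10/3,6); v=(-1,-3)

Final position: (10/3,6)
Wall sequence: TBRTBT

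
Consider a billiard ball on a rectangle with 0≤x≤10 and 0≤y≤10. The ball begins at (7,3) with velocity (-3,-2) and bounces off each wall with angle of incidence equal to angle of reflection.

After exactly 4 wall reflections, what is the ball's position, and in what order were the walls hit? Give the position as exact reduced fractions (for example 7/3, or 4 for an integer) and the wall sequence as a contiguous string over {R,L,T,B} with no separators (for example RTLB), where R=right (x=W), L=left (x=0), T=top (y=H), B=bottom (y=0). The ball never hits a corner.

Final position: (15/2,10)
Wall sequence: BLRT

1. t=3/2 → B at (5/2,0); v=(-3,2)
2. t=5/6 → L at (0,5/3); v=(3,2)
3. t=10/3 → R at (10,25/3); v=(-3,2)
4. t=5/6 → T at (15/2,10); v=(-3,-2)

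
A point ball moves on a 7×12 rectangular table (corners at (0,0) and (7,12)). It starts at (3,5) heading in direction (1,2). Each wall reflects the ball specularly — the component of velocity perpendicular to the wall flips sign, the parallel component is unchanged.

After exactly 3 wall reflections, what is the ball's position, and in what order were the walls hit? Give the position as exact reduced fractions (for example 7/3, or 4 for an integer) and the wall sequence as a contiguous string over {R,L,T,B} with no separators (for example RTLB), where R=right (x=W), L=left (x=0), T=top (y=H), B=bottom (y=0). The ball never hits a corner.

1. t=7/2 → T at (13/2,12); v=(1,-2)
2. t=1/2 → R at (7,11); v=(-1,-2)
3. t=11/2 → B at (3/2,0); v=(-1,2)

Final position: (3/2,0)
Wall sequence: TRB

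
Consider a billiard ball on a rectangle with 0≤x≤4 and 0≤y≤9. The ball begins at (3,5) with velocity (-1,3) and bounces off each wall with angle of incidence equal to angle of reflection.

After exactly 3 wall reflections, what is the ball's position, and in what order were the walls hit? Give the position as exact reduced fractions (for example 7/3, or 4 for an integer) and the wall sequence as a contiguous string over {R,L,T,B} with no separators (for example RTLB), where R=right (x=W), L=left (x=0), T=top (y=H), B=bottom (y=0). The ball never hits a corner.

1. t=4/3 → T at (5/3,9); v=(-1,-3)
2. t=5/3 → L at (0,4); v=(1,-3)
3. t=4/3 → B at (4/3,0); v=(1,3)

Final position: (4/3,0)
Wall sequence: TLB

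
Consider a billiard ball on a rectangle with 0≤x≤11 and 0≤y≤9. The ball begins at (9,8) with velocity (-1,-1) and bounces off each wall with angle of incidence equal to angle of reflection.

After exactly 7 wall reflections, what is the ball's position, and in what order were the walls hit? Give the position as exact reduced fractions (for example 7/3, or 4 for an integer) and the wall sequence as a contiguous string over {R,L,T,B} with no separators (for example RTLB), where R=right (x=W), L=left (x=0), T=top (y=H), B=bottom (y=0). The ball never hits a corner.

1. t=8 → B at (1,0); v=(-1,1)
2. t=1 → L at (0,1); v=(1,1)
3. t=8 → T at (8,9); v=(1,-1)
4. t=3 → R at (11,6); v=(-1,-1)
5. t=6 → B at (5,0); v=(-1,1)
6. t=5 → L at (0,5); v=(1,1)
7. t=4 → T at (4,9); v=(1,-1)

Final position: (4,9)
Wall sequence: BLTRBLT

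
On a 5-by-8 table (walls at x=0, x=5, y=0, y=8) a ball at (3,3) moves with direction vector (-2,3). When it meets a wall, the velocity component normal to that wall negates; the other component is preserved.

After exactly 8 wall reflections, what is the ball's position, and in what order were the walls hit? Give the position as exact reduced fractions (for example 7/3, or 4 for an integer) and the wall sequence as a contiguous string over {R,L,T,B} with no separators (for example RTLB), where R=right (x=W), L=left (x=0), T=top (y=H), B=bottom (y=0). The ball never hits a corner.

1. t=3/2 → L at (0,15/2); v=(2,3)
2. t=1/6 → T at (1/3,8); v=(2,-3)
3. t=7/3 → R at (5,1); v=(-2,-3)
4. t=1/3 → B at (13/3,0); v=(-2,3)
5. t=13/6 → L at (0,13/2); v=(2,3)
6. t=1/2 → T at (1,8); v=(2,-3)
7. t=2 → R at (5,2); v=(-2,-3)
8. t=2/3 → B at (11/3,0); v=(-2,3)

Final position: (11/3,0)
Wall sequence: LTRBLTRB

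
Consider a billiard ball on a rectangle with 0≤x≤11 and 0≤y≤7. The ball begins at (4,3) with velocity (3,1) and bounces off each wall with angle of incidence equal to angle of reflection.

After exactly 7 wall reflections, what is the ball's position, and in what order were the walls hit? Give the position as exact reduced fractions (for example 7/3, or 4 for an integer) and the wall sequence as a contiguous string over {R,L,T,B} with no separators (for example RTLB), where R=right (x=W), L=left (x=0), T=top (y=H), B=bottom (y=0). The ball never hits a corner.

Final position: (11,6)
Wall sequence: RTLRBLR

1. t=7/3 → R at (11,16/3); v=(-3,1)
2. t=5/3 → T at (6,7); v=(-3,-1)
3. t=2 → L at (0,5); v=(3,-1)
4. t=11/3 → R at (11,4/3); v=(-3,-1)
5. t=4/3 → B at (7,0); v=(-3,1)
6. t=7/3 → L at (0,7/3); v=(3,1)
7. t=11/3 → R at (11,6); v=(-3,1)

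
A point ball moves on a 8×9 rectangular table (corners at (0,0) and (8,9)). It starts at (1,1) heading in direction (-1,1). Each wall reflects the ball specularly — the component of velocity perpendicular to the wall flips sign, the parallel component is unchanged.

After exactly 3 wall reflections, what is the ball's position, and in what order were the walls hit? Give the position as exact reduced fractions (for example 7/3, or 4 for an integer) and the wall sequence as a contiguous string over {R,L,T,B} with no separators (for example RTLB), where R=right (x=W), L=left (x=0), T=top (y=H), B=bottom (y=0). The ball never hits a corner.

Final position: (8,8)
Wall sequence: LTR

1. t=1 → L at (0,2); v=(1,1)
2. t=7 → T at (7,9); v=(1,-1)
3. t=1 → R at (8,8); v=(-1,-1)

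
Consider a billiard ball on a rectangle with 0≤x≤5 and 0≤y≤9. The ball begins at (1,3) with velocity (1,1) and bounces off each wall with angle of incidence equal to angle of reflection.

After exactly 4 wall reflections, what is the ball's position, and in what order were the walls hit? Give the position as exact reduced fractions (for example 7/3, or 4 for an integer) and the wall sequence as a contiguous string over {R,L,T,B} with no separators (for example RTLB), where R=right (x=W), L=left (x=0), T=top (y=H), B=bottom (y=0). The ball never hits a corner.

1. t=4 → R at (5,7); v=(-1,1)
2. t=2 → T at (3,9); v=(-1,-1)
3. t=3 → L at (0,6); v=(1,-1)
4. t=5 → R at (5,1); v=(-1,-1)

Final position: (5,1)
Wall sequence: RTLR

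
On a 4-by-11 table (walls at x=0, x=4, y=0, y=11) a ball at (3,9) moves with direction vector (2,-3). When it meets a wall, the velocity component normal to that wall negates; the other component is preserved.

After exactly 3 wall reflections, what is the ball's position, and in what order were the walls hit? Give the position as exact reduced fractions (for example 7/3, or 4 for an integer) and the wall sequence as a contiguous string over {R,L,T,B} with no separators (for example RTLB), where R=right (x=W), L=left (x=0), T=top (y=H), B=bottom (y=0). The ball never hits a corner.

Final position: (1,0)
Wall sequence: RLB

1. t=1/2 → R at (4,15/2); v=(-2,-3)
2. t=2 → L at (0,3/2); v=(2,-3)
3. t=1/2 → B at (1,0); v=(2,3)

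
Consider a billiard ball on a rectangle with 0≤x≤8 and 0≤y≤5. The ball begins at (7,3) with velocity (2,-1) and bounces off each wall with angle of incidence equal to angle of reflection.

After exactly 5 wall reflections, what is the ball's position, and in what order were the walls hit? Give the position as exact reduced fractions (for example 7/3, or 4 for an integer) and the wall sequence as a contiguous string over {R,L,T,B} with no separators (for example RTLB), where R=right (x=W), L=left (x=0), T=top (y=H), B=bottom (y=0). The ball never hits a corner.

1. t=1/2 → R at (8,5/2); v=(-2,-1)
2. t=5/2 → B at (3,0); v=(-2,1)
3. t=3/2 → L at (0,3/2); v=(2,1)
4. t=7/2 → T at (7,5); v=(2,-1)
5. t=1/2 → R at (8,9/2); v=(-2,-1)

Final position: (8,9/2)
Wall sequence: RBLTR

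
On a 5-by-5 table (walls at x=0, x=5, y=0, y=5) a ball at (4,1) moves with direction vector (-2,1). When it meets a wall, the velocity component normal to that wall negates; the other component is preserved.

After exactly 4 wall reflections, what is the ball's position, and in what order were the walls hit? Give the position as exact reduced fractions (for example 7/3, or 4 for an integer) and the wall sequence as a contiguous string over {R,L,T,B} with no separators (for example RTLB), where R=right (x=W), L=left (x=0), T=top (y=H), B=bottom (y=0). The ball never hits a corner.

1. t=2 → L at (0,3); v=(2,1)
2. t=2 → T at (4,5); v=(2,-1)
3. t=1/2 → R at (5,9/2); v=(-2,-1)
4. t=5/2 → L at (0,2); v=(2,-1)

Final position: (0,2)
Wall sequence: LTRL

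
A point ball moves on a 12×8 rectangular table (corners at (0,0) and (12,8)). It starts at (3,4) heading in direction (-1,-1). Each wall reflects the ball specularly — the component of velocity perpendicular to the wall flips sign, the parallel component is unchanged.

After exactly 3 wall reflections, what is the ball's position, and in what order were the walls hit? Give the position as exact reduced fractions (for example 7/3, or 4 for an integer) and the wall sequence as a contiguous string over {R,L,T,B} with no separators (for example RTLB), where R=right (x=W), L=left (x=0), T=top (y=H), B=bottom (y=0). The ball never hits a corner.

1. t=3 → L at (0,1); v=(1,-1)
2. t=1 → B at (1,0); v=(1,1)
3. t=8 → T at (9,8); v=(1,-1)

Final position: (9,8)
Wall sequence: LBT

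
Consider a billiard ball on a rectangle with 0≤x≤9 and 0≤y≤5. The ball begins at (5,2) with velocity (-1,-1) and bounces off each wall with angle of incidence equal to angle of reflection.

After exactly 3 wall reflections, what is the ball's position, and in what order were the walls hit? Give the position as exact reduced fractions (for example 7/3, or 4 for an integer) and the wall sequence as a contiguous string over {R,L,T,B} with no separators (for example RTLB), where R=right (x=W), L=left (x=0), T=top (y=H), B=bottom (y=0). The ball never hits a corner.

Final position: (2,5)
Wall sequence: BLT

1. t=2 → B at (3,0); v=(-1,1)
2. t=3 → L at (0,3); v=(1,1)
3. t=2 → T at (2,5); v=(1,-1)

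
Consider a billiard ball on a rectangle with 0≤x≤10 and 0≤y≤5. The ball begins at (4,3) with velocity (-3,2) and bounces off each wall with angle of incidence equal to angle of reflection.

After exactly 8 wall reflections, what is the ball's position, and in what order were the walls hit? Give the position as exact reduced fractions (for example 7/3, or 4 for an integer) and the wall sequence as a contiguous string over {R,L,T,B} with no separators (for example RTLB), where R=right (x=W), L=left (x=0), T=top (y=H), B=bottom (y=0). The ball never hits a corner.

Final position: (9,5)
Wall sequence: TLBRTLBT

1. t=1 → T at (1,5); v=(-3,-2)
2. t=1/3 → L at (0,13/3); v=(3,-2)
3. t=13/6 → B at (13/2,0); v=(3,2)
4. t=7/6 → R at (10,7/3); v=(-3,2)
5. t=4/3 → T at (6,5); v=(-3,-2)
6. t=2 → L at (0,1); v=(3,-2)
7. t=1/2 → B at (3/2,0); v=(3,2)
8. t=5/2 → T at (9,5); v=(3,-2)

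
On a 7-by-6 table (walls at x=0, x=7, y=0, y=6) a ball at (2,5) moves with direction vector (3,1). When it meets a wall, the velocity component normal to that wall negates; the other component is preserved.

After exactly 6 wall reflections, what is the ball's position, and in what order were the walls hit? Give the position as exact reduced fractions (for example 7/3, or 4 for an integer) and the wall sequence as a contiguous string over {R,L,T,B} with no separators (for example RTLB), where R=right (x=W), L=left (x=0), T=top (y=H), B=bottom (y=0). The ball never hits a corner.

1. t=1 → T at (5,6); v=(3,-1)
2. t=2/3 → R at (7,16/3); v=(-3,-1)
3. t=7/3 → L at (0,3); v=(3,-1)
4. t=7/3 → R at (7,2/3); v=(-3,-1)
5. t=2/3 → B at (5,0); v=(-3,1)
6. t=5/3 → L at (0,5/3); v=(3,1)

Final position: (0,5/3)
Wall sequence: TRLRBL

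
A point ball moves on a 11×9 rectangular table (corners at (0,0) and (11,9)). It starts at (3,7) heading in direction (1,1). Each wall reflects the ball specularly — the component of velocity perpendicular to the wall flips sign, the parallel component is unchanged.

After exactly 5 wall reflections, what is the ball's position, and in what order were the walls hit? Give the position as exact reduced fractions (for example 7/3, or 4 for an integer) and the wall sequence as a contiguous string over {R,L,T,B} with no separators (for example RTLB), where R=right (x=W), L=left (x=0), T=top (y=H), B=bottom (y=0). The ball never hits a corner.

Final position: (1,9)
Wall sequence: TRBLT

1. t=2 → T at (5,9); v=(1,-1)
2. t=6 → R at (11,3); v=(-1,-1)
3. t=3 → B at (8,0); v=(-1,1)
4. t=8 → L at (0,8); v=(1,1)
5. t=1 → T at (1,9); v=(1,-1)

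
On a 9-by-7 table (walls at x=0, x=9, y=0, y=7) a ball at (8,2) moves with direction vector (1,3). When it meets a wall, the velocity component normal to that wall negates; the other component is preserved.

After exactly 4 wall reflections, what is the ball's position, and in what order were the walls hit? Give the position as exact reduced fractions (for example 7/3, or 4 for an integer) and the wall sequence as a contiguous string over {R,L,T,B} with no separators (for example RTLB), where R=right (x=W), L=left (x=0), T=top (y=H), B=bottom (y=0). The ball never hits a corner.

1. t=1 → R at (9,5); v=(-1,3)
2. t=2/3 → T at (25/3,7); v=(-1,-3)
3. t=7/3 → B at (6,0); v=(-1,3)
4. t=7/3 → T at (11/3,7); v=(-1,-3)

Final position: (11/3,7)
Wall sequence: RTBT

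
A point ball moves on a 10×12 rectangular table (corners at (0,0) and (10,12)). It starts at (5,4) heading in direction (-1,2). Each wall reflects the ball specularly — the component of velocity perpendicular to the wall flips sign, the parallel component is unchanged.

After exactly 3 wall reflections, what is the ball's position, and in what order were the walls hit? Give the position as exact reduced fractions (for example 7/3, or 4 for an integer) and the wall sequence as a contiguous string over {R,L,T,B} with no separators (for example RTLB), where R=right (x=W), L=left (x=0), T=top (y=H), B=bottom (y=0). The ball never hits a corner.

Final position: (5,0)
Wall sequence: TLB

1. t=4 → T at (1,12); v=(-1,-2)
2. t=1 → L at (0,10); v=(1,-2)
3. t=5 → B at (5,0); v=(1,2)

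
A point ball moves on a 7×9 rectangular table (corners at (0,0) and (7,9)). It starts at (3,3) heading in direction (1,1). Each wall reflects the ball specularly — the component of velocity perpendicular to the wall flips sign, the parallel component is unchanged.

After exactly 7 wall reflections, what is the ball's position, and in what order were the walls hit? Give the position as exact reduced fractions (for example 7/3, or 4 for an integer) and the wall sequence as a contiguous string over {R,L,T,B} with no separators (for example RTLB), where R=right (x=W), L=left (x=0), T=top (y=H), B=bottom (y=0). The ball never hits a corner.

Final position: (0,8)
Wall sequence: RTLBRTL

1. t=4 → R at (7,7); v=(-1,1)
2. t=2 → T at (5,9); v=(-1,-1)
3. t=5 → L at (0,4); v=(1,-1)
4. t=4 → B at (4,0); v=(1,1)
5. t=3 → R at (7,3); v=(-1,1)
6. t=6 → T at (1,9); v=(-1,-1)
7. t=1 → L at (0,8); v=(1,-1)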